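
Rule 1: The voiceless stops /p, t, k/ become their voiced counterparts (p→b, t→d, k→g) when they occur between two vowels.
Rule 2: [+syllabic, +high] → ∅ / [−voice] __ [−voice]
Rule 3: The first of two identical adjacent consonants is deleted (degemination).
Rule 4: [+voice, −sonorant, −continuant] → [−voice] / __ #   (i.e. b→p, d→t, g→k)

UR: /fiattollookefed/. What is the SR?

fiatoloogefet

Rule 1 (intervocalic voicing): /k/ is a voiceless stop between vowels /o/ and /e/, so it voices to [g]. /fiattollookefed/ → fiattolloogefed.
Rule 2 (high vowel syncope): no segment meets the environment; /fiattolloogefed/ is unchanged.
Rule 3 (degemination): /tt/ is a geminate; the first /t/ deletes. /ll/ is a geminate; the first /l/ deletes. /fiattolloogefed/ → fiatoloogefed.
Rule 4 (final devoicing): /d/ is a voiced stop in word-final position, so it devoices to [t]. /fiatoloogefed/ → fiatoloogefet.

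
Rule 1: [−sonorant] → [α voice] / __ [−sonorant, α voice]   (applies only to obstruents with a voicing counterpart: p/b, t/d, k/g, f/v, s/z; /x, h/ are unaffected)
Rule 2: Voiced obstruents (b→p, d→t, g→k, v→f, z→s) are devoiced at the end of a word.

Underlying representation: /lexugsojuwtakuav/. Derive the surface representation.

Rule 1 (regressive voicing assimilation): /g/ precedes the voiceless obstruent /s/, so it devoices to [k] by assimilation. /lexugsojuwtakuav/ → lexuksojuwtakuav.
Rule 2 (final devoicing): /v/ is a voiced obstruent in word-final position, so it devoices to [f]. /lexuksojuwtakuav/ → lexuksojuwtakuaf.

lexuksojuwtakuaf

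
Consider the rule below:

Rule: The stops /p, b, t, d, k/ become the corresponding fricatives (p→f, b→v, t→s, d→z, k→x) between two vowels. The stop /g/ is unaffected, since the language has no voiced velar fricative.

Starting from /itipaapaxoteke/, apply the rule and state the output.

isifaafaxosexe

/t/ is a stop between vowels /i/ and /i/, so it spirantizes to the fricative [s].
/p/ is a stop between vowels /i/ and /a/, so it spirantizes to the fricative [f].
/p/ is a stop between vowels /a/ and /a/, so it spirantizes to the fricative [f].
/t/ is a stop between vowels /o/ and /e/, so it spirantizes to the fricative [s].
/k/ is a stop between vowels /e/ and /e/, so it spirantizes to the fricative [x].
Surface form: [isifaafaxosexe].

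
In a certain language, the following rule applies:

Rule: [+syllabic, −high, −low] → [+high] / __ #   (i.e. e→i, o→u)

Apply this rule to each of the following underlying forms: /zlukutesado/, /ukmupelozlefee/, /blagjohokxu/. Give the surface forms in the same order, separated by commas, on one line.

zlukutesadu, ukmupelozlefei, blagjohokxu

/zlukutesado/: /o/ is a mid vowel in word-final position, so it raises to [u]. → [zlukutesadu].
/ukmupelozlefee/: /e/ is a mid vowel in word-final position, so it raises to [i]. → [ukmupelozlefei].
/blagjohokxu/: the rule's environment is not met; surfaces unchanged as [blagjohokxu].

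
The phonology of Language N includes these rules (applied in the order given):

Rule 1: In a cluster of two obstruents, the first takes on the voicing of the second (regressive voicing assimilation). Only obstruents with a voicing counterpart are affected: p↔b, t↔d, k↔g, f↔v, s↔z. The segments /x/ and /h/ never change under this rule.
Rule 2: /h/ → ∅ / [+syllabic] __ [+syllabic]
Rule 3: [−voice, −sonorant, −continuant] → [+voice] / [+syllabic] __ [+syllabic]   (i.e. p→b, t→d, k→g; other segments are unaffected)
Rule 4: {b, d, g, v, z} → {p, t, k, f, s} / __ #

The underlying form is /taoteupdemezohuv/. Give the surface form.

taodeubdemezouf

Rule 1 (regressive voicing assimilation): /p/ precedes the voiced obstruent /d/, so it voices to [b] by assimilation. /taoteupdemezohuv/ → taoteubdemezohuv.
Rule 2 (intervocalic h-deletion): /h/ occurs between vowels /o/ and /u/, so it deletes. /taoteubdemezohuv/ → taoteubdemezouv.
Rule 3 (intervocalic voicing): /t/ is a voiceless stop between vowels /o/ and /e/, so it voices to [d]. /taoteubdemezouv/ → taodeubdemezouv.
Rule 4 (final devoicing): /v/ is a voiced obstruent in word-final position, so it devoices to [f]. /taodeubdemezouv/ → taodeubdemezouf.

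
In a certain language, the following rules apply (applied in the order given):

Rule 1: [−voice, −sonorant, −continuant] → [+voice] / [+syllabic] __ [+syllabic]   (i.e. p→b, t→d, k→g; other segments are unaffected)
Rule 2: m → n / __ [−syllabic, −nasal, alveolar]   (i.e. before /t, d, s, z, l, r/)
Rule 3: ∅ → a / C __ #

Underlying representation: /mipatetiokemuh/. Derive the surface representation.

mibadediogemuha

Rule 1 (intervocalic voicing): /p/ is a voiceless stop between vowels /i/ and /a/, so it voices to [b]. /t/ is a voiceless stop between vowels /a/ and /e/, so it voices to [d]. /t/ is a voiceless stop between vowels /e/ and /i/, so it voices to [d]. /k/ is a voiceless stop between vowels /o/ and /e/, so it voices to [g]. /mipatetiokemuh/ → mibadediogemuh.
Rule 2 (nasal place assimilation): no segment meets the environment; /mibadediogemuh/ is unchanged.
Rule 3 (final a-epenthesis): the form ends in the consonant /h/, so [a] is inserted word-finally. /mibadediogemuh/ → mibadediogemuha.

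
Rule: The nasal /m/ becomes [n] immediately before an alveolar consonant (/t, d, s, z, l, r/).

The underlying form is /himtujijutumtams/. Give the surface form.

/m/ precedes the alveolar consonant /t/, so it assimilates in place to [n].
/m/ precedes the alveolar consonant /t/, so it assimilates in place to [n].
/m/ precedes the alveolar consonant /s/, so it assimilates in place to [n].
Surface form: [hintujijutuntans].

hintujijutuntans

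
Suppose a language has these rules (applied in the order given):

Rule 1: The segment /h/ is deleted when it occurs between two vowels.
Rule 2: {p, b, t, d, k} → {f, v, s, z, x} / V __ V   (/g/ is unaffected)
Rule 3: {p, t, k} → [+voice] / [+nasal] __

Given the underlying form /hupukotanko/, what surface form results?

Rule 1 (intervocalic h-deletion): no segment meets the environment; /hupukotanko/ is unchanged.
Rule 2 (intervocalic spirantization): /p/ is a stop between vowels /u/ and /u/, so it spirantizes to the fricative [f]. /k/ is a stop between vowels /u/ and /o/, so it spirantizes to the fricative [x]. /t/ is a stop between vowels /o/ and /a/, so it spirantizes to the fricative [s]. /hupukotanko/ → hufuxosanko.
Rule 3 (post-nasal voicing): /k/ is a voiceless stop immediately after the nasal /n/, so it voices to [g]. /hufuxosanko/ → hufuxosango.

hufuxosango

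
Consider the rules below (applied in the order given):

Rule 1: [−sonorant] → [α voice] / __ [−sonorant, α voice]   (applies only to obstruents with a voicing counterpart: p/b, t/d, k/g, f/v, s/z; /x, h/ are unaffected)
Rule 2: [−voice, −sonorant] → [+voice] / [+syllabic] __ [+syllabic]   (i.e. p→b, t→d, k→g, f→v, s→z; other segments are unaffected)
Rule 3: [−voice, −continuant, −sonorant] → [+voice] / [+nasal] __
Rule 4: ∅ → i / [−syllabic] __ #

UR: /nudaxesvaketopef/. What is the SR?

nudaxezvagedobefi

Rule 1 (regressive voicing assimilation): /s/ precedes the voiced obstruent /v/, so it voices to [z] by assimilation. /nudaxesvaketopef/ → nudaxezvaketopef.
Rule 2 (intervocalic voicing): /k/ is a voiceless obstruent between vowels /a/ and /e/, so it voices to [g]. /t/ is a voiceless obstruent between vowels /e/ and /o/, so it voices to [d]. /p/ is a voiceless obstruent between vowels /o/ and /e/, so it voices to [b]. /nudaxezvaketopef/ → nudaxezvagedobef.
Rule 3 (post-nasal voicing): no segment meets the environment; /nudaxezvagedobef/ is unchanged.
Rule 4 (final i-epenthesis): the form ends in the consonant /f/, so [i] is inserted word-finally. /nudaxezvagedobef/ → nudaxezvagedobefi.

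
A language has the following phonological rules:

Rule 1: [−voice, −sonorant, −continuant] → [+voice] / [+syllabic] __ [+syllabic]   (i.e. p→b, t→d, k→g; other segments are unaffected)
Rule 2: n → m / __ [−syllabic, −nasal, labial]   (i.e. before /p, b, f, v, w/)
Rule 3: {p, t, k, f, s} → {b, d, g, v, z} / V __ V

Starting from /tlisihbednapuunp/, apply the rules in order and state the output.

Rule 1 (intervocalic voicing): /p/ is a voiceless stop between vowels /a/ and /u/, so it voices to [b]. /tlisihbednapuunp/ → tlisihbednabuunp.
Rule 2 (nasal place assimilation): /n/ precedes the labial consonant /p/, so it assimilates in place to [m]. /tlisihbednabuunp/ → tlisihbednabuump.
Rule 3 (intervocalic voicing): /s/ is a voiceless obstruent between vowels /i/ and /i/, so it voices to [z]. /tlisihbednabuump/ → tlizihbednabuump.

tlizihbednabuump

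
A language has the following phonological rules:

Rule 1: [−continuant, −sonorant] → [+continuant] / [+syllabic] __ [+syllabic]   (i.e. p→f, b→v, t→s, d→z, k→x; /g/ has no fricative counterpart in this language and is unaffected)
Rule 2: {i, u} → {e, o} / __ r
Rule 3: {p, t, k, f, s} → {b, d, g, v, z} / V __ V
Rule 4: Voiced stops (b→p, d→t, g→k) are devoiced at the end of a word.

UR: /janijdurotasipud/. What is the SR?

janijdorozazivut

Rule 1 (intervocalic spirantization): /t/ is a stop between vowels /o/ and /a/, so it spirantizes to the fricative [s]. /p/ is a stop between vowels /i/ and /u/, so it spirantizes to the fricative [f]. /janijdurotasipud/ → janijdurosasifud.
Rule 2 (pre-rhotic lowering): /u/ is a high vowel immediately before /r/, so it lowers to [o]. /janijdurosasifud/ → janijdorosasifud.
Rule 3 (intervocalic voicing): /s/ is a voiceless obstruent between vowels /o/ and /a/, so it voices to [z]. /s/ is a voiceless obstruent between vowels /a/ and /i/, so it voices to [z]. /f/ is a voiceless obstruent between vowels /i/ and /u/, so it voices to [v]. /janijdorosasifud/ → janijdorozazivud.
Rule 4 (final devoicing): /d/ is a voiced stop in word-final position, so it devoices to [t]. /janijdorozazivud/ → janijdorozazivut.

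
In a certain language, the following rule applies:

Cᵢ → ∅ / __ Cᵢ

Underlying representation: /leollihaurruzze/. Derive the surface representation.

leolihauruze

/ll/ is a geminate; the first /l/ deletes.
/rr/ is a geminate; the first /r/ deletes.
/zz/ is a geminate; the first /z/ deletes.
The other instances of /l/, /h/, /r/, /z/ do not occur in the required environment and remain unchanged.
Surface form: [leolihauruze].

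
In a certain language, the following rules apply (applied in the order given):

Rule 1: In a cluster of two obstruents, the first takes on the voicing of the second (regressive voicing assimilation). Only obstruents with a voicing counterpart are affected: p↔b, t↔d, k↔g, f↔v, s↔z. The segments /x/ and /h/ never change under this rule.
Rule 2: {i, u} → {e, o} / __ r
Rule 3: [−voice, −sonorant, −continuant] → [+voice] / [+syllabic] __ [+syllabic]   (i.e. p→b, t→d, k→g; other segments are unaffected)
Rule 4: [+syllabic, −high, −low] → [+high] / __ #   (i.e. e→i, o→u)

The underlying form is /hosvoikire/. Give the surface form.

Rule 1 (regressive voicing assimilation): /s/ precedes the voiced obstruent /v/, so it voices to [z] by assimilation. /hosvoikire/ → hozvoikire.
Rule 2 (pre-rhotic lowering): /i/ is a high vowel immediately before /r/, so it lowers to [e]. /hozvoikire/ → hozvoikere.
Rule 3 (intervocalic voicing): /k/ is a voiceless stop between vowels /i/ and /e/, so it voices to [g]. /hozvoikere/ → hozvoigere.
Rule 4 (final vowel raising): /e/ is a mid vowel in word-final position, so it raises to [i]. /hozvoigere/ → hozvoigeri.

hozvoigeri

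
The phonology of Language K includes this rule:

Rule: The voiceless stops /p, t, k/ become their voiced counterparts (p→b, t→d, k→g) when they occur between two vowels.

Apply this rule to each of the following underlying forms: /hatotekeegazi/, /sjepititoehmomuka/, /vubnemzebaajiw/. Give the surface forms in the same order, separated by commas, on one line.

/hatotekeegazi/: /t/ is a voiceless stop between vowels /a/ and /o/, so it voices to [d]. /t/ is a voiceless stop between vowels /o/ and /e/, so it voices to [d]. /k/ is a voiceless stop between vowels /e/ and /e/, so it voices to [g]. → [hadodegeegazi].
/sjepititoehmomuka/: /p/ is a voiceless stop between vowels /e/ and /i/, so it voices to [b]. /t/ is a voiceless stop between vowels /i/ and /i/, so it voices to [d]. /t/ is a voiceless stop between vowels /i/ and /o/, so it voices to [d]. /k/ is a voiceless stop between vowels /u/ and /a/, so it voices to [g]. → [sjebididoehmomuga].
/vubnemzebaajiw/: the rule's environment is not met; surfaces unchanged as [vubnemzebaajiw].

hadodegeegazi, sjebididoehmomuga, vubnemzebaajiw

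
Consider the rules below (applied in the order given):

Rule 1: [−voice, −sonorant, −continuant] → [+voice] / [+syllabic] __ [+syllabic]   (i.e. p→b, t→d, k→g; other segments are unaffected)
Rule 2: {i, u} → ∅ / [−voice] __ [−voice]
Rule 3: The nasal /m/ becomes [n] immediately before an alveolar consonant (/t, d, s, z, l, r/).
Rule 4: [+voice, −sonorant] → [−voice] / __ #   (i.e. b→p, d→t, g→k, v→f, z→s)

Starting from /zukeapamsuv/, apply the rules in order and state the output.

Rule 1 (intervocalic voicing): /k/ is a voiceless stop between vowels /u/ and /e/, so it voices to [g]. /p/ is a voiceless stop between vowels /a/ and /a/, so it voices to [b]. /zukeapamsuv/ → zugeabamsuv.
Rule 2 (high vowel syncope): no segment meets the environment; /zugeabamsuv/ is unchanged.
Rule 3 (nasal place assimilation): /m/ precedes the alveolar consonant /s/, so it assimilates in place to [n]. /zugeabamsuv/ → zugeabansuv.
Rule 4 (final devoicing): /v/ is a voiced obstruent in word-final position, so it devoices to [f]. /zugeabansuv/ → zugeabansuf.

zugeabansuf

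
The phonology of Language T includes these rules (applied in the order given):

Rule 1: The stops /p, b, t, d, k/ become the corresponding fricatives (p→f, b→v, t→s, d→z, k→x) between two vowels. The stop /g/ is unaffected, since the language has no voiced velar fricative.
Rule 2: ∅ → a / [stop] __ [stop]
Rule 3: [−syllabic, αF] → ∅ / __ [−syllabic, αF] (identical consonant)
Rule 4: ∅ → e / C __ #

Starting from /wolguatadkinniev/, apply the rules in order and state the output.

wolguasadakinieve

Rule 1 (intervocalic spirantization): /t/ is a stop between vowels /a/ and /a/, so it spirantizes to the fricative [s]. /wolguatadkinniev/ → wolguasadkinniev.
Rule 2 (stop-cluster a-epenthesis): /d/ and /k/ form a stop–stop cluster, so [a] is inserted between them. /wolguasadkinniev/ → wolguasadakinniev.
Rule 3 (degemination): /nn/ is a geminate; the first /n/ deletes. /wolguasadakinniev/ → wolguasadakiniev.
Rule 4 (final e-epenthesis): the form ends in the consonant /v/, so [e] is inserted word-finally. /wolguasadakiniev/ → wolguasadakinieve.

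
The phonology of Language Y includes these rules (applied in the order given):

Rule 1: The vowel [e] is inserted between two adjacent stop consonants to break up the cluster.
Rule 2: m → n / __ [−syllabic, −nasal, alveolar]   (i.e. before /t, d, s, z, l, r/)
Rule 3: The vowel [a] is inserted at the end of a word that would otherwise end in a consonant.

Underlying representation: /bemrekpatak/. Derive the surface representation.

Rule 1 (stop-cluster e-epenthesis): /k/ and /p/ form a stop–stop cluster, so [e] is inserted between them. /bemrekpatak/ → bemrekepatak.
Rule 2 (nasal place assimilation): /m/ precedes the alveolar consonant /r/, so it assimilates in place to [n]. /bemrekepatak/ → benrekepatak.
Rule 3 (final a-epenthesis): the form ends in the consonant /k/, so [a] is inserted word-finally. /benrekepatak/ → benrekepataka.

benrekepataka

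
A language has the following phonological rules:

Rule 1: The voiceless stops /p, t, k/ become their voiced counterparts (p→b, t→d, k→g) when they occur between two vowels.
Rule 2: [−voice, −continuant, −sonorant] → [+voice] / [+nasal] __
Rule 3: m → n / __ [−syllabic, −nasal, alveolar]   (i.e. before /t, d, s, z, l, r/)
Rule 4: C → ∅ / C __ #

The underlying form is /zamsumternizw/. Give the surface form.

zansunderniz

Rule 1 (intervocalic voicing): no segment meets the environment; /zamsumternizw/ is unchanged.
Rule 2 (post-nasal voicing): /t/ is a voiceless stop immediately after the nasal /m/, so it voices to [d]. /zamsumternizw/ → zamsumdernizw.
Rule 3 (nasal place assimilation): /m/ precedes the alveolar consonant /s/, so it assimilates in place to [n]. /m/ precedes the alveolar consonant /d/, so it assimilates in place to [n]. /zamsumdernizw/ → zansundernizw.
Rule 4 (final cluster simplification): /w/ is the second consonant of a word-final cluster /zw/, so it deletes. /zansundernizw/ → zansunderniz.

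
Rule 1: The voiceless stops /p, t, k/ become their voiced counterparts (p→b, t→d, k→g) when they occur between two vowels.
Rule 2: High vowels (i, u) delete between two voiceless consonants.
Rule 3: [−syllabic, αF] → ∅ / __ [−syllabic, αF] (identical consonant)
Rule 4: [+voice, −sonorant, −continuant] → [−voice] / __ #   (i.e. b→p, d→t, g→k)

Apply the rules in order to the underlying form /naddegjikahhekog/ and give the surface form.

nadegjigahegok

Rule 1 (intervocalic voicing): /k/ is a voiceless stop between vowels /i/ and /a/, so it voices to [g]. /k/ is a voiceless stop between vowels /e/ and /o/, so it voices to [g]. /naddegjikahhekog/ → naddegjigahhegog.
Rule 2 (high vowel syncope): no segment meets the environment; /naddegjigahhegog/ is unchanged.
Rule 3 (degemination): /dd/ is a geminate; the first /d/ deletes. /hh/ is a geminate; the first /h/ deletes. /naddegjigahhegog/ → nadegjigahegog.
Rule 4 (final devoicing): /g/ is a voiced stop in word-final position, so it devoices to [k]. /nadegjigahegog/ → nadegjigahegok.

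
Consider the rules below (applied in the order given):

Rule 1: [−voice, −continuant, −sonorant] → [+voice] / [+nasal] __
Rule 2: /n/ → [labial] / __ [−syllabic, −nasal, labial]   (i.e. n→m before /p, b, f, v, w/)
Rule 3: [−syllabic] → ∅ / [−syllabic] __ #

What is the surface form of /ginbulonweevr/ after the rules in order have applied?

Rule 1 (post-nasal voicing): no segment meets the environment; /ginbulonweevr/ is unchanged.
Rule 2 (nasal place assimilation): /n/ precedes the labial consonant /b/, so it assimilates in place to [m]. /n/ precedes the labial consonant /w/, so it assimilates in place to [m]. /ginbulonweevr/ → gimbulomweevr.
Rule 3 (final cluster simplification): /r/ is the second consonant of a word-final cluster /vr/, so it deletes. /gimbulomweevr/ → gimbulomweev.

gimbulomweev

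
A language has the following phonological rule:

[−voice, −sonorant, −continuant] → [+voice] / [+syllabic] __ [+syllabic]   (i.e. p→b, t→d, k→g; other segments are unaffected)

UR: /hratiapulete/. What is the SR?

hradiabulede

/t/ is a voiceless stop between vowels /a/ and /i/, so it voices to [d].
/p/ is a voiceless stop between vowels /a/ and /u/, so it voices to [b].
/t/ is a voiceless stop between vowels /e/ and /e/, so it voices to [d].
Surface form: [hradiabulede].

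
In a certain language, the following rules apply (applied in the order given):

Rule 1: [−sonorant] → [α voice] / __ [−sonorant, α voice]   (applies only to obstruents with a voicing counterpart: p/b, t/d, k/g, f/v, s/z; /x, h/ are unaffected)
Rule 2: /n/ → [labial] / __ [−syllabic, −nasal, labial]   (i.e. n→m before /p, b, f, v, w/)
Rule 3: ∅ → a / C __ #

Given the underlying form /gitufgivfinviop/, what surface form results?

Rule 1 (regressive voicing assimilation): /f/ precedes the voiced obstruent /g/, so it voices to [v] by assimilation. /v/ precedes the voiceless obstruent /f/, so it devoices to [f] by assimilation. /gitufgivfinviop/ → gituvgiffinviop.
Rule 2 (nasal place assimilation): /n/ precedes the labial consonant /v/, so it assimilates in place to [m]. /gituvgiffinviop/ → gituvgiffimviop.
Rule 3 (final a-epenthesis): the form ends in the consonant /p/, so [a] is inserted word-finally. /gituvgiffimviop/ → gituvgiffimviopa.

gituvgiffimviopa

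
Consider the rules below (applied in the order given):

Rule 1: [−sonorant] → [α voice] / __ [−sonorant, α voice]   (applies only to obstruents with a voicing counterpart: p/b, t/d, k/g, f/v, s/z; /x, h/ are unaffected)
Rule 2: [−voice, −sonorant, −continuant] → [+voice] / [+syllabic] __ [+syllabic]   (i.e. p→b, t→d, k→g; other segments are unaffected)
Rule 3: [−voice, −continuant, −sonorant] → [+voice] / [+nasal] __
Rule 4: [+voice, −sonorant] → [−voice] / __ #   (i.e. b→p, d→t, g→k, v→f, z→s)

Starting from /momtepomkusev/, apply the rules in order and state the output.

momdebomgusef

Rule 1 (regressive voicing assimilation): no segment meets the environment; /momtepomkusev/ is unchanged.
Rule 2 (intervocalic voicing): /p/ is a voiceless stop between vowels /e/ and /o/, so it voices to [b]. /momtepomkusev/ → momtebomkusev.
Rule 3 (post-nasal voicing): /t/ is a voiceless stop immediately after the nasal /m/, so it voices to [d]. /k/ is a voiceless stop immediately after the nasal /m/, so it voices to [g]. /momtebomkusev/ → momdebomgusev.
Rule 4 (final devoicing): /v/ is a voiced obstruent in word-final position, so it devoices to [f]. /momdebomgusev/ → momdebomgusef.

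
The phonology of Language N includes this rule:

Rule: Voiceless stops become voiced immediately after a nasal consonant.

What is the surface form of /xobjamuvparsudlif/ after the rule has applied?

No segment of /xobjamuvparsudlif/ meets the structural description of the rule, so the form surfaces unchanged.

xobjamuvparsudlif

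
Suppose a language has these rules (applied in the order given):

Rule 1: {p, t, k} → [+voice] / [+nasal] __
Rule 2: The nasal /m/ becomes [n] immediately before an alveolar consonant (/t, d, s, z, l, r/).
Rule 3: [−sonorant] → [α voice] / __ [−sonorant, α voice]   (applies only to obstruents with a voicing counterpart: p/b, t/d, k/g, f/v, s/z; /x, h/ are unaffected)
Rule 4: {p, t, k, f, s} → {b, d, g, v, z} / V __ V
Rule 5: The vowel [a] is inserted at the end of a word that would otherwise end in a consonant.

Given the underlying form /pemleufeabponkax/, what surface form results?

Rule 1 (post-nasal voicing): /k/ is a voiceless stop immediately after the nasal /n/, so it voices to [g]. /pemleufeabponkax/ → pemleufeabpongax.
Rule 2 (nasal place assimilation): /m/ precedes the alveolar consonant /l/, so it assimilates in place to [n]. /pemleufeabpongax/ → penleufeabpongax.
Rule 3 (regressive voicing assimilation): /b/ precedes the voiceless obstruent /p/, so it devoices to [p] by assimilation. /penleufeabpongax/ → penleufeappongax.
Rule 4 (intervocalic voicing): /f/ is a voiceless obstruent between vowels /u/ and /e/, so it voices to [v]. /penleufeappongax/ → penleuveappongax.
Rule 5 (final a-epenthesis): the form ends in the consonant /x/, so [a] is inserted word-finally. /penleuveappongax/ → penleuveappongaxa.

penleuveappongaxa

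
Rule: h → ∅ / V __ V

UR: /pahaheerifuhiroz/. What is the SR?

paaeerifuiroz

/h/ occurs between vowels /a/ and /a/, so it deletes.
/h/ occurs between vowels /a/ and /e/, so it deletes.
/h/ occurs between vowels /u/ and /i/, so it deletes.
Surface form: [paaeerifuiroz].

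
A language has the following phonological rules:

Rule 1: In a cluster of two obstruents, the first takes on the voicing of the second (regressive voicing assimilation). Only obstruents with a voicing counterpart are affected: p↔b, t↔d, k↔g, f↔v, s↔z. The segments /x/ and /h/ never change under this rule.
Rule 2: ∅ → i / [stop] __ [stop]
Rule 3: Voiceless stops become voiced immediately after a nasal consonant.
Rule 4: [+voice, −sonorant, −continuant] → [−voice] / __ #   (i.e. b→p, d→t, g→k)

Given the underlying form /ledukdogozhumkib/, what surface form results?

Rule 1 (regressive voicing assimilation): /k/ precedes the voiced obstruent /d/, so it voices to [g] by assimilation. /z/ precedes the voiceless obstruent /h/, so it devoices to [s] by assimilation. /ledukdogozhumkib/ → ledugdogoshumkib.
Rule 2 (stop-cluster i-epenthesis): /g/ and /d/ form a stop–stop cluster, so [i] is inserted between them. /ledugdogoshumkib/ → ledugidogoshumkib.
Rule 3 (post-nasal voicing): /k/ is a voiceless stop immediately after the nasal /m/, so it voices to [g]. /ledugidogoshumkib/ → ledugidogoshumgib.
Rule 4 (final devoicing): /b/ is a voiced stop in word-final position, so it devoices to [p]. /ledugidogoshumgib/ → ledugidogoshumgip.

ledugidogoshumgip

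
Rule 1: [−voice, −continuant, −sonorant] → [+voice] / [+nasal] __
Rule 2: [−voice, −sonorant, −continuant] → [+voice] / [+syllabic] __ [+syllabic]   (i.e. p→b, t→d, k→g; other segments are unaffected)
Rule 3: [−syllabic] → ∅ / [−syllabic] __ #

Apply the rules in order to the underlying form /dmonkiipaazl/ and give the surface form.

dmongiibaaz

Rule 1 (post-nasal voicing): /k/ is a voiceless stop immediately after the nasal /n/, so it voices to [g]. /dmonkiipaazl/ → dmongiipaazl.
Rule 2 (intervocalic voicing): /p/ is a voiceless stop between vowels /i/ and /a/, so it voices to [b]. /dmongiipaazl/ → dmongiibaazl.
Rule 3 (final cluster simplification): /l/ is the second consonant of a word-final cluster /zl/, so it deletes. /dmongiibaazl/ → dmongiibaaz.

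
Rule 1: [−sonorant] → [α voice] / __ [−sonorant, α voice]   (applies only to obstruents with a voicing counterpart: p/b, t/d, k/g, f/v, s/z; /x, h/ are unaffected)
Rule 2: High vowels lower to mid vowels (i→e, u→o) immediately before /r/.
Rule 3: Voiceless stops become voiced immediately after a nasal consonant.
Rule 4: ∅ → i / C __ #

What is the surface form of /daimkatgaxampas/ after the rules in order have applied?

Rule 1 (regressive voicing assimilation): /t/ precedes the voiced obstruent /g/, so it voices to [d] by assimilation. /daimkatgaxampas/ → daimkadgaxampas.
Rule 2 (pre-rhotic lowering): no segment meets the environment; /daimkadgaxampas/ is unchanged.
Rule 3 (post-nasal voicing): /k/ is a voiceless stop immediately after the nasal /m/, so it voices to [g]. /p/ is a voiceless stop immediately after the nasal /m/, so it voices to [b]. /daimkadgaxampas/ → daimgadgaxambas.
Rule 4 (final i-epenthesis): the form ends in the consonant /s/, so [i] is inserted word-finally. /daimgadgaxambas/ → daimgadgaxambasi.

daimgadgaxambasi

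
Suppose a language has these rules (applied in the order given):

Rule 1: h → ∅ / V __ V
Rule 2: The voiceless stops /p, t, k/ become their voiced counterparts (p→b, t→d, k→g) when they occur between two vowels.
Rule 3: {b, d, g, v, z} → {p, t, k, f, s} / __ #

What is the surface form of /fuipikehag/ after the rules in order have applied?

Rule 1 (intervocalic h-deletion): /h/ occurs between vowels /e/ and /a/, so it deletes. /fuipikehag/ → fuipikeag.
Rule 2 (intervocalic voicing): /p/ is a voiceless stop between vowels /i/ and /i/, so it voices to [b]. /k/ is a voiceless stop between vowels /i/ and /e/, so it voices to [g]. /fuipikeag/ → fuibigeag.
Rule 3 (final devoicing): /g/ is a voiced obstruent in word-final position, so it devoices to [k]. /fuibigeag/ → fuibigeak.

fuibigeak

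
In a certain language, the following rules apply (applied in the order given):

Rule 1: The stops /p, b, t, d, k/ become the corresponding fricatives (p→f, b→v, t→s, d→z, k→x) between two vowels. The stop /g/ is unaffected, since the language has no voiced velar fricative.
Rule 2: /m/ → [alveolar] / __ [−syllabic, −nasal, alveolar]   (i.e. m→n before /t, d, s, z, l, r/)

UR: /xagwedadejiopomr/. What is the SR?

xagwezazejiofonr

Rule 1 (intervocalic spirantization): /d/ is a stop between vowels /e/ and /a/, so it spirantizes to the fricative [z]. /d/ is a stop between vowels /a/ and /e/, so it spirantizes to the fricative [z]. /p/ is a stop between vowels /o/ and /o/, so it spirantizes to the fricative [f]. /xagwedadejiopomr/ → xagwezazejiofomr.
Rule 2 (nasal place assimilation): /m/ precedes the alveolar consonant /r/, so it assimilates in place to [n]. /xagwezazejiofomr/ → xagwezazejiofonr.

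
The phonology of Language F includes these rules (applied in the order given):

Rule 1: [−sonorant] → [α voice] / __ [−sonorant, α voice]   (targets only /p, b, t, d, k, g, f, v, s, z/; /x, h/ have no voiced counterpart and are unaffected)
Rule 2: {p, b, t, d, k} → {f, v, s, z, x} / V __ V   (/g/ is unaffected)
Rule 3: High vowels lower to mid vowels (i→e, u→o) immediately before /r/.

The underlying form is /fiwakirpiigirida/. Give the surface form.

fiwaxerpiigeriza

Rule 1 (regressive voicing assimilation): no segment meets the environment; /fiwakirpiigirida/ is unchanged.
Rule 2 (intervocalic spirantization): /k/ is a stop between vowels /a/ and /i/, so it spirantizes to the fricative [x]. /d/ is a stop between vowels /i/ and /a/, so it spirantizes to the fricative [z]. /fiwakirpiigirida/ → fiwaxirpiigiriza.
Rule 3 (pre-rhotic lowering): /i/ is a high vowel immediately before /r/, so it lowers to [e]. /i/ is a high vowel immediately before /r/, so it lowers to [e]. /fiwaxirpiigiriza/ → fiwaxerpiigeriza.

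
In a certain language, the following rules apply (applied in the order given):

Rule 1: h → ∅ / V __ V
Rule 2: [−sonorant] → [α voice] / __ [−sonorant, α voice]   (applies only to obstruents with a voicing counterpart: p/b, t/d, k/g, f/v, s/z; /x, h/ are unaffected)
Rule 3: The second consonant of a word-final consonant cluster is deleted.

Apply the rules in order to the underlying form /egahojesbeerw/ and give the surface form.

Rule 1 (intervocalic h-deletion): /h/ occurs between vowels /a/ and /o/, so it deletes. /egahojesbeerw/ → egaojesbeerw.
Rule 2 (regressive voicing assimilation): /s/ precedes the voiced obstruent /b/, so it voices to [z] by assimilation. /egaojesbeerw/ → egaojezbeerw.
Rule 3 (final cluster simplification): /w/ is the second consonant of a word-final cluster /rw/, so it deletes. /egaojezbeerw/ → egaojezbeer.

egaojezbeer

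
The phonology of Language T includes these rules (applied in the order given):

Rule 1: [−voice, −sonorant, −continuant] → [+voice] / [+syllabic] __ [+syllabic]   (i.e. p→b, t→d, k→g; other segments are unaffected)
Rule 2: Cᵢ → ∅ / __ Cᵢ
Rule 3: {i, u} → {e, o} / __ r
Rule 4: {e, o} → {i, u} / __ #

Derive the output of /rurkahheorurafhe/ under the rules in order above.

Rule 1 (intervocalic voicing): no segment meets the environment; /rurkahheorurafhe/ is unchanged.
Rule 2 (degemination): /hh/ is a geminate; the first /h/ deletes. /rurkahheorurafhe/ → rurkaheorurafhe.
Rule 3 (pre-rhotic lowering): /u/ is a high vowel immediately before /r/, so it lowers to [o]. /u/ is a high vowel immediately before /r/, so it lowers to [o]. /rurkaheorurafhe/ → rorkaheororafhe.
Rule 4 (final vowel raising): /e/ is a mid vowel in word-final position, so it raises to [i]. /rorkaheororafhe/ → rorkaheororafhi.

rorkaheororafhi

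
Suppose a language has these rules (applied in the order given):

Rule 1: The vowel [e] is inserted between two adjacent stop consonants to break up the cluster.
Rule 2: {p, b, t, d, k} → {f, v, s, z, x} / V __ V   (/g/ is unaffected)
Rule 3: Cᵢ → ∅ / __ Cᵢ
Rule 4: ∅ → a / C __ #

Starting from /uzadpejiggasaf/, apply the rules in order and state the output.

Rule 1 (stop-cluster e-epenthesis): /d/ and /p/ form a stop–stop cluster, so [e] is inserted between them. /g/ and /g/ form a stop–stop cluster, so [e] is inserted between them. /uzadpejiggasaf/ → uzadepejigegasaf.
Rule 2 (intervocalic spirantization): /d/ is a stop between vowels /a/ and /e/, so it spirantizes to the fricative [z]. /p/ is a stop between vowels /e/ and /e/, so it spirantizes to the fricative [f]. /uzadepejigegasaf/ → uzazefejigegasaf.
Rule 3 (degemination): no segment meets the environment; /uzazefejigegasaf/ is unchanged.
Rule 4 (final a-epenthesis): the form ends in the consonant /f/, so [a] is inserted word-finally. /uzazefejigegasaf/ → uzazefejigegasafa.

uzazefejigegasafa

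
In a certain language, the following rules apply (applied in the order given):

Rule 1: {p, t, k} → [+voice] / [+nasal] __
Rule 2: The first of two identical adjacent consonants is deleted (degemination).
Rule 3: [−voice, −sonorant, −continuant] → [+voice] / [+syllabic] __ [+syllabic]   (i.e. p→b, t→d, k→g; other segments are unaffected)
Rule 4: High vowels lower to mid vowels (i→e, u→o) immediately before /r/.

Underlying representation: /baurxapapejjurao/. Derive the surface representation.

Rule 1 (post-nasal voicing): no segment meets the environment; /baurxapapejjurao/ is unchanged.
Rule 2 (degemination): /jj/ is a geminate; the first /j/ deletes. /baurxapapejjurao/ → baurxapapejurao.
Rule 3 (intervocalic voicing): /p/ is a voiceless stop between vowels /a/ and /a/, so it voices to [b]. /p/ is a voiceless stop between vowels /a/ and /e/, so it voices to [b]. /baurxapapejurao/ → baurxababejurao.
Rule 4 (pre-rhotic lowering): /u/ is a high vowel immediately before /r/, so it lowers to [o]. /u/ is a high vowel immediately before /r/, so it lowers to [o]. /baurxababejurao/ → baorxababejorao.

baorxababejorao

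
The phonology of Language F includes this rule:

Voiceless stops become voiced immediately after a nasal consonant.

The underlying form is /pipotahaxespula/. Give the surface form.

No segment of /pipotahaxespula/ meets the structural description of the rule, so the form surfaces unchanged.

pipotahaxespula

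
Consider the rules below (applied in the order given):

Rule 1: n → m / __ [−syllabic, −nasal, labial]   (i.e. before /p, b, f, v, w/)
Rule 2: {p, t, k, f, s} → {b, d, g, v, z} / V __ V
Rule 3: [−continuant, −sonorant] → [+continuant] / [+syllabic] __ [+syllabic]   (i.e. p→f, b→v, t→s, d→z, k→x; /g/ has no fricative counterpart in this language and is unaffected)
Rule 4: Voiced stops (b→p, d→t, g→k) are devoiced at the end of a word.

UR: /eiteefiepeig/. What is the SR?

eizeevieveik

Rule 1 (nasal place assimilation): no segment meets the environment; /eiteefiepeig/ is unchanged.
Rule 2 (intervocalic voicing): /t/ is a voiceless obstruent between vowels /i/ and /e/, so it voices to [d]. /f/ is a voiceless obstruent between vowels /e/ and /i/, so it voices to [v]. /p/ is a voiceless obstruent between vowels /e/ and /e/, so it voices to [b]. /eiteefiepeig/ → eideeviebeig.
Rule 3 (intervocalic spirantization): /d/ is a stop between vowels /i/ and /e/, so it spirantizes to the fricative [z]. /b/ is a stop between vowels /e/ and /e/, so it spirantizes to the fricative [v]. /eideeviebeig/ → eizeevieveig.
Rule 4 (final devoicing): /g/ is a voiced stop in word-final position, so it devoices to [k]. /eizeevieveig/ → eizeevieveik.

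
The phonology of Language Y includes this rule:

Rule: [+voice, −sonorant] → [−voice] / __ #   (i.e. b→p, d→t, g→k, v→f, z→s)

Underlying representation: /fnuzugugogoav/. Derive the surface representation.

fnuzugugogoaf

/v/ is a voiced obstruent in word-final position, so it devoices to [f].
Surface form: [fnuzugugogoaf].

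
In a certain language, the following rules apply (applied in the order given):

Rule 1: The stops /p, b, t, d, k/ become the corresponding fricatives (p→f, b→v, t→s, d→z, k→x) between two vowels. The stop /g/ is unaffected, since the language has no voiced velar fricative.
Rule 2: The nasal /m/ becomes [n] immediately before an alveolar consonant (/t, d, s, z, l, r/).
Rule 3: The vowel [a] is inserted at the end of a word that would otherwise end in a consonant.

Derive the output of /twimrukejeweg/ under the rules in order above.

twinruxejewega

Rule 1 (intervocalic spirantization): /k/ is a stop between vowels /u/ and /e/, so it spirantizes to the fricative [x]. /twimrukejeweg/ → twimruxejeweg.
Rule 2 (nasal place assimilation): /m/ precedes the alveolar consonant /r/, so it assimilates in place to [n]. /twimruxejeweg/ → twinruxejeweg.
Rule 3 (final a-epenthesis): the form ends in the consonant /g/, so [a] is inserted word-finally. /twinruxejeweg/ → twinruxejewega.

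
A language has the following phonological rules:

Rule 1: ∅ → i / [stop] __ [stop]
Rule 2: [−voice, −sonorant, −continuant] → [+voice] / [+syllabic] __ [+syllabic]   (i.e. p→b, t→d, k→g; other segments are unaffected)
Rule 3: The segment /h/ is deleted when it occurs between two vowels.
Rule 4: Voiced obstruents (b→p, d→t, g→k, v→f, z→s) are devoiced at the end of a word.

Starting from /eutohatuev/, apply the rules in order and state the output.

eudoaduef

Rule 1 (stop-cluster i-epenthesis): no segment meets the environment; /eutohatuev/ is unchanged.
Rule 2 (intervocalic voicing): /t/ is a voiceless stop between vowels /u/ and /o/, so it voices to [d]. /t/ is a voiceless stop between vowels /a/ and /u/, so it voices to [d]. /eutohatuev/ → eudohaduev.
Rule 3 (intervocalic h-deletion): /h/ occurs between vowels /o/ and /a/, so it deletes. /eudohaduev/ → eudoaduev.
Rule 4 (final devoicing): /v/ is a voiced obstruent in word-final position, so it devoices to [f]. /eudoaduev/ → eudoaduef.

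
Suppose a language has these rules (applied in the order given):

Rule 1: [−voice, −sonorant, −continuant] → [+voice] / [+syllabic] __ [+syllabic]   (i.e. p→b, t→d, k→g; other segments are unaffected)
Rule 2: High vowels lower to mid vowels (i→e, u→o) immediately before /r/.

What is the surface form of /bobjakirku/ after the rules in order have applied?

bobjagerku

Rule 1 (intervocalic voicing): /k/ is a voiceless stop between vowels /a/ and /i/, so it voices to [g]. /bobjakirku/ → bobjagirku.
Rule 2 (pre-rhotic lowering): /i/ is a high vowel immediately before /r/, so it lowers to [e]. /bobjagirku/ → bobjagerku.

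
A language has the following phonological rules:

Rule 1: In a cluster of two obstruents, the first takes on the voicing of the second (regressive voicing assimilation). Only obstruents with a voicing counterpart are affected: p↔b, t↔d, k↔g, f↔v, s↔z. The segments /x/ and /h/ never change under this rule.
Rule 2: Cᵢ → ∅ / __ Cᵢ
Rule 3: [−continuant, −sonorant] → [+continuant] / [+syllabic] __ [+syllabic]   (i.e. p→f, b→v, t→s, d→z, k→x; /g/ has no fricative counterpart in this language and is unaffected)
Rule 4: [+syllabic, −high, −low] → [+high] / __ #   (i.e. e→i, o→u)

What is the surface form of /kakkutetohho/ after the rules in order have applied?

kaxusesohu

Rule 1 (regressive voicing assimilation): no segment meets the environment; /kakkutetohho/ is unchanged.
Rule 2 (degemination): /kk/ is a geminate; the first /k/ deletes. /hh/ is a geminate; the first /h/ deletes. /kakkutetohho/ → kakutetoho.
Rule 3 (intervocalic spirantization): /k/ is a stop between vowels /a/ and /u/, so it spirantizes to the fricative [x]. /t/ is a stop between vowels /u/ and /e/, so it spirantizes to the fricative [s]. /t/ is a stop between vowels /e/ and /o/, so it spirantizes to the fricative [s]. /kakutetoho/ → kaxusesoho.
Rule 4 (final vowel raising): /o/ is a mid vowel in word-final position, so it raises to [u]. /kaxusesoho/ → kaxusesohu.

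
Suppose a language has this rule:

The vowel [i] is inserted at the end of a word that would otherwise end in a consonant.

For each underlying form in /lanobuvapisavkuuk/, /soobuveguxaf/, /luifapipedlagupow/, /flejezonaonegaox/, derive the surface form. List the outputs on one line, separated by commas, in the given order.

lanobuvapisavkuuki, soobuveguxafi, luifapipedlagupowi, flejezonaonegaoxi

/lanobuvapisavkuuk/: the form ends in the consonant /k/, so [i] is inserted word-finally. → [lanobuvapisavkuuki].
/soobuveguxaf/: the form ends in the consonant /f/, so [i] is inserted word-finally. → [soobuveguxafi].
/luifapipedlagupow/: the form ends in the consonant /w/, so [i] is inserted word-finally. → [luifapipedlagupowi].
/flejezonaonegaox/: the form ends in the consonant /x/, so [i] is inserted word-finally. → [flejezonaonegaoxi].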